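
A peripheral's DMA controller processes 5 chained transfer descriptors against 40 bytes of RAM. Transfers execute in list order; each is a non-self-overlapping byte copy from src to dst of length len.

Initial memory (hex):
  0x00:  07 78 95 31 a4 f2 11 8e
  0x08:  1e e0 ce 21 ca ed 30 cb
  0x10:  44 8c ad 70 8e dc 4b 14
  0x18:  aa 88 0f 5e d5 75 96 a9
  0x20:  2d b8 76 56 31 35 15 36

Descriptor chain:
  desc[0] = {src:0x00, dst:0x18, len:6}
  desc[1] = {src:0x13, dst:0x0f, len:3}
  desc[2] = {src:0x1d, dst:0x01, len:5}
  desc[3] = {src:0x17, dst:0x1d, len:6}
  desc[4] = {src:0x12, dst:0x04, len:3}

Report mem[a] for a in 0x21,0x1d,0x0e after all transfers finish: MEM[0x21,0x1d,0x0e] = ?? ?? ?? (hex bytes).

  after D0: wrote 6B at 0x18 = 07789531a4f2
  after D1: wrote 3B at 0x0f = 708edc
  after D2: wrote 5B at 0x01 = f296a92db8
  after D3: wrote 6B at 0x1d = 1407789531a4
  after D4: wrote 3B at 0x04 = ad708e
query mem[0x21]=0x31, mem[0x1d]=0x14, mem[0x0e]=0x30

MEM[0x21,0x1d,0x0e] = 31 14 30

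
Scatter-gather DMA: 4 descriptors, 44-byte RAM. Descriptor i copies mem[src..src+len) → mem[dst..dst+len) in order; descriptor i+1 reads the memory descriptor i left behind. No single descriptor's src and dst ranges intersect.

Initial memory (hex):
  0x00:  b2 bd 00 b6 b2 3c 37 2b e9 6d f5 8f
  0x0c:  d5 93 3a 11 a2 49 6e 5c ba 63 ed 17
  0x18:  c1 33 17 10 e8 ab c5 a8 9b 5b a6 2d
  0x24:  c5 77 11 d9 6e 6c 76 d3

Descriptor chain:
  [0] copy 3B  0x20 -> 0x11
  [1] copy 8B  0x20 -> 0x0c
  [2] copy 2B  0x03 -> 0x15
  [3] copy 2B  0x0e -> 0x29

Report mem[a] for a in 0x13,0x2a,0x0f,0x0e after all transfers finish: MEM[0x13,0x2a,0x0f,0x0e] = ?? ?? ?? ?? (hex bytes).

D0: mem[0x11..0x13] <- [9b 5b a6]
D1: mem[0x0c..0x13] <- [9b 5b a6 2d c5 77 11 d9]
D2: mem[0x15..0x16] <- [b6 b2]
D3: mem[0x29..0x2a] <- [a6 2d]
query mem[0x13]=0xd9, mem[0x2a]=0x2d, mem[0x0f]=0x2d, mem[0x0e]=0xa6

MEM[0x13,0x2a,0x0f,0x0e] = d9 2d 2d a6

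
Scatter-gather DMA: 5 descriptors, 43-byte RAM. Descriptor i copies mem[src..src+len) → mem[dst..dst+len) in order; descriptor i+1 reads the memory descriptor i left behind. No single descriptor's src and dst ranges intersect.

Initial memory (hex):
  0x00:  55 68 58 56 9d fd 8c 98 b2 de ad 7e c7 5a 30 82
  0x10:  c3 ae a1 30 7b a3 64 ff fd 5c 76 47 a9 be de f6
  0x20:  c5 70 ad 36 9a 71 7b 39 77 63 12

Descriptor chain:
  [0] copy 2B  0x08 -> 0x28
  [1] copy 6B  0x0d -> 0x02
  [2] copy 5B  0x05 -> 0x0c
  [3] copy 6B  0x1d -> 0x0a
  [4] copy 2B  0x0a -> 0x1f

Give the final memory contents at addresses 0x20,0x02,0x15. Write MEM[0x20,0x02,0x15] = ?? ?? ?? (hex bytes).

#0 dst[0x28+2] := {0xb2,0xde}
#1 dst[0x02+6] := {0x5a,0x30,0x82,0xc3,0xae,0xa1}
#2 dst[0x0c+5] := {0xc3,0xae,0xa1,0xb2,0xde}
#3 dst[0x0a+6] := {0xbe,0xde,0xf6,0xc5,0x70,0xad}
#4 dst[0x1f+2] := {0xbe,0xde}
query mem[0x20]=0xde, mem[0x02]=0x5a, mem[0x15]=0xa3

MEM[0x20,0x02,0x15] = de 5a a3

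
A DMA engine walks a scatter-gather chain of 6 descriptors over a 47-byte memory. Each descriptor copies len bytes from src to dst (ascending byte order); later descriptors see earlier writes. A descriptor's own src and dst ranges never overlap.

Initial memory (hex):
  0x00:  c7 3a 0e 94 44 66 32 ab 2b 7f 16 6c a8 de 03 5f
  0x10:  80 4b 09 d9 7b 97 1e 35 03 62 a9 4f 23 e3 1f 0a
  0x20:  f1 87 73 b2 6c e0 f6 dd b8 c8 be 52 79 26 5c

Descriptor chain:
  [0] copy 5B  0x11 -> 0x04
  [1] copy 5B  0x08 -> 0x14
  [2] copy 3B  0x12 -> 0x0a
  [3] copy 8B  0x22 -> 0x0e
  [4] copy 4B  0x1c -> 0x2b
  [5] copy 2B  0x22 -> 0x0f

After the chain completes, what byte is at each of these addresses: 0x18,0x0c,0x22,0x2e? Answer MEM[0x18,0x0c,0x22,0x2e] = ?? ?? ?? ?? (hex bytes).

MEM[0x18,0x0c,0x22,0x2e] = a8 97 73 0a

[0] 0x11->0x04 len=5 : 4b 09 d9 7b 97
[1] 0x08->0x14 len=5 : 97 7f 16 6c a8
[2] 0x12->0x0a len=3 : 09 d9 97
[3] 0x22->0x0e len=8 : 73 b2 6c e0 f6 dd b8 c8
[4] 0x1c->0x2b len=4 : 23 e3 1f 0a
[5] 0x22->0x0f len=2 : 73 b2
query mem[0x18]=0xa8, mem[0x0c]=0x97, mem[0x22]=0x73, mem[0x2e]=0x0a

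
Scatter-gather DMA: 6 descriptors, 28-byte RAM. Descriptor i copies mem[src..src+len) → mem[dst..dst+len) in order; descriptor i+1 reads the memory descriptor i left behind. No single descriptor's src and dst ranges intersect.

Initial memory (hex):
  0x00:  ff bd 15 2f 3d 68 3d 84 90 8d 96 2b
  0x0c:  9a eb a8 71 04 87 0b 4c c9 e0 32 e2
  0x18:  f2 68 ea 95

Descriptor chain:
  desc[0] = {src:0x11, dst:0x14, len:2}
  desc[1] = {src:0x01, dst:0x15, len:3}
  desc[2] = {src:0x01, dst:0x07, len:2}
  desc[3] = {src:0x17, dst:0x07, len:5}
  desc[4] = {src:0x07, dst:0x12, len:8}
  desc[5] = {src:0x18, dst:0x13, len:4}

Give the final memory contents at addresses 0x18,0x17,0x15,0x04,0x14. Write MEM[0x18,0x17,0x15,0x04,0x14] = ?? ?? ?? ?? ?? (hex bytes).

MEM[0x18,0x17,0x15,0x04,0x14] = eb 9a ea 3d a8

[0] 0x11->0x14 len=2 : 87 0b
[1] 0x01->0x15 len=3 : bd 15 2f
[2] 0x01->0x07 len=2 : bd 15
[3] 0x17->0x07 len=5 : 2f f2 68 ea 95
[4] 0x07->0x12 len=8 : 2f f2 68 ea 95 9a eb a8
[5] 0x18->0x13 len=4 : eb a8 ea 95
query mem[0x18]=0xeb, mem[0x17]=0x9a, mem[0x15]=0xea, mem[0x04]=0x3d, mem[0x14]=0xa8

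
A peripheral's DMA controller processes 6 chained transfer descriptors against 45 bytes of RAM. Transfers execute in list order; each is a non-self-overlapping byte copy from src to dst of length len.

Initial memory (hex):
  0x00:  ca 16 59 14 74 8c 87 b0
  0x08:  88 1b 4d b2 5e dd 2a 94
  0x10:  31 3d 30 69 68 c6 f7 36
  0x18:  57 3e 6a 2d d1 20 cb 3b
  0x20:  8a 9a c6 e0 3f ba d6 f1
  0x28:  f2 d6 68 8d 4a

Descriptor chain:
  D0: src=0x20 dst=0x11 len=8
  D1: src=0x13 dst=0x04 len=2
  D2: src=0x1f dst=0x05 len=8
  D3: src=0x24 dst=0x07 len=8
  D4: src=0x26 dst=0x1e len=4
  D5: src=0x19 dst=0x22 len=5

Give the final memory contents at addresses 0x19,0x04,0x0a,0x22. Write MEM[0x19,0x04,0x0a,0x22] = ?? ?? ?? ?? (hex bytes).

MEM[0x19,0x04,0x0a,0x22] = 3e c6 f1 3e

[0] 0x20->0x11 len=8 : 8a 9a c6 e0 3f ba d6 f1
[1] 0x13->0x04 len=2 : c6 e0
[2] 0x1f->0x05 len=8 : 3b 8a 9a c6 e0 3f ba d6
[3] 0x24->0x07 len=8 : 3f ba d6 f1 f2 d6 68 8d
[4] 0x26->0x1e len=4 : d6 f1 f2 d6
[5] 0x19->0x22 len=5 : 3e 6a 2d d1 20
query mem[0x19]=0x3e, mem[0x04]=0xc6, mem[0x0a]=0xf1, mem[0x22]=0x3e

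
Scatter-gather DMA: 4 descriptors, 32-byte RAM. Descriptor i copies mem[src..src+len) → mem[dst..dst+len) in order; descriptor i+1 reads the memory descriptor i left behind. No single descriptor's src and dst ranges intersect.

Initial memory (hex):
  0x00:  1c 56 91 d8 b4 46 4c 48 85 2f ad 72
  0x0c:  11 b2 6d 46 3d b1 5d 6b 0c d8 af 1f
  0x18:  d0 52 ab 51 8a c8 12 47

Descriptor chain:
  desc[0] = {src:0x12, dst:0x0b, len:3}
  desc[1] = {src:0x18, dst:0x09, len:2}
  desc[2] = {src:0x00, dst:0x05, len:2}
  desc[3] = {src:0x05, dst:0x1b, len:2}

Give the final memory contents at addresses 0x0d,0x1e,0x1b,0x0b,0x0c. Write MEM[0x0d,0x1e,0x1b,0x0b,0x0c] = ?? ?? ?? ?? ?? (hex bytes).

#0 dst[0x0b+3] := {0x5d,0x6b,0x0c}
#1 dst[0x09+2] := {0xd0,0x52}
#2 dst[0x05+2] := {0x1c,0x56}
#3 dst[0x1b+2] := {0x1c,0x56}
query mem[0x0d]=0x0c, mem[0x1e]=0x12, mem[0x1b]=0x1c, mem[0x0b]=0x5d, mem[0x0c]=0x6b

MEM[0x0d,0x1e,0x1b,0x0b,0x0c] = 0c 12 1c 5d 6b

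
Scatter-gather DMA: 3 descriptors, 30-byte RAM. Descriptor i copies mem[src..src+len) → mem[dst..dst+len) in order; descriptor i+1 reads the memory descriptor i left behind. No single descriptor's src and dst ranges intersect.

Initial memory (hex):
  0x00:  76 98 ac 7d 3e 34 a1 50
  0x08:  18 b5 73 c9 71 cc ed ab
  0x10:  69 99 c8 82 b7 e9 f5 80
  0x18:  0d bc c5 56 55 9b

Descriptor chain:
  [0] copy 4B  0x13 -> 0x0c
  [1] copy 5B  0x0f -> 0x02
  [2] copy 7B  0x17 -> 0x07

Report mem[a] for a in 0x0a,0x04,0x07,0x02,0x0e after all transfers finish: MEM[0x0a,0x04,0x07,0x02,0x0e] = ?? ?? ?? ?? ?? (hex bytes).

  after D0: wrote 4B at 0x0c = 82b7e9f5
  after D1: wrote 5B at 0x02 = f56999c882
  after D2: wrote 7B at 0x07 = 800dbcc556559b
query mem[0x0a]=0xc5, mem[0x04]=0x99, mem[0x07]=0x80, mem[0x02]=0xf5, mem[0x0e]=0xe9

MEM[0x0a,0x04,0x07,0x02,0x0e] = c5 99 80 f5 e9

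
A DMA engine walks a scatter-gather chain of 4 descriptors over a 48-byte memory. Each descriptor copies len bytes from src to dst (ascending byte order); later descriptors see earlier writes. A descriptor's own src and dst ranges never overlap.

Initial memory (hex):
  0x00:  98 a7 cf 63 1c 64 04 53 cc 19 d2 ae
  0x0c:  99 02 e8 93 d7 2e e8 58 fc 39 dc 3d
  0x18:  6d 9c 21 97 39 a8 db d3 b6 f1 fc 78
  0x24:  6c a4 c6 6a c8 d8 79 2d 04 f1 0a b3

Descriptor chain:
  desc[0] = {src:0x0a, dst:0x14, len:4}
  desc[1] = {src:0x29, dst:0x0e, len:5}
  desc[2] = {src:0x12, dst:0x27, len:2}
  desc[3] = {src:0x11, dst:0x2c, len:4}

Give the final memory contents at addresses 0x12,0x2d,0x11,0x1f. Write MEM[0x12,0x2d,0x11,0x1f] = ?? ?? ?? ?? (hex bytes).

  after D0: wrote 4B at 0x14 = d2ae9902
  after D1: wrote 5B at 0x0e = d8792d04f1
  after D2: wrote 2B at 0x27 = f158
  after D3: wrote 4B at 0x2c = 04f158d2
query mem[0x12]=0xf1, mem[0x2d]=0xf1, mem[0x11]=0x04, mem[0x1f]=0xd3

MEM[0x12,0x2d,0x11,0x1f] = f1 f1 04 d3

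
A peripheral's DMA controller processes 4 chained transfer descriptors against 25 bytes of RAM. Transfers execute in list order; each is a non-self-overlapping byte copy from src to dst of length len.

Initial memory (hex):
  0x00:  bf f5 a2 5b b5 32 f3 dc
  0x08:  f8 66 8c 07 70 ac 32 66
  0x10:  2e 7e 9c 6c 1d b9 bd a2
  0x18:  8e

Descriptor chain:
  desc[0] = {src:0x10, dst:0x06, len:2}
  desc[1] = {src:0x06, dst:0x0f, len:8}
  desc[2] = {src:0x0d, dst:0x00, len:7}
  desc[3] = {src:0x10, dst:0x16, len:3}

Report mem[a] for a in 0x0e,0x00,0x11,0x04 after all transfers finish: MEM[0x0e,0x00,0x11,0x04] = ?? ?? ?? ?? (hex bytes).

D0: mem[0x06..0x07] <- [2e 7e]
D1: mem[0x0f..0x16] <- [2e 7e f8 66 8c 07 70 ac]
D2: mem[0x00..0x06] <- [ac 32 2e 7e f8 66 8c]
D3: mem[0x16..0x18] <- [7e f8 66]
query mem[0x0e]=0x32, mem[0x00]=0xac, mem[0x11]=0xf8, mem[0x04]=0xf8

MEM[0x0e,0x00,0x11,0x04] = 32 ac f8 f8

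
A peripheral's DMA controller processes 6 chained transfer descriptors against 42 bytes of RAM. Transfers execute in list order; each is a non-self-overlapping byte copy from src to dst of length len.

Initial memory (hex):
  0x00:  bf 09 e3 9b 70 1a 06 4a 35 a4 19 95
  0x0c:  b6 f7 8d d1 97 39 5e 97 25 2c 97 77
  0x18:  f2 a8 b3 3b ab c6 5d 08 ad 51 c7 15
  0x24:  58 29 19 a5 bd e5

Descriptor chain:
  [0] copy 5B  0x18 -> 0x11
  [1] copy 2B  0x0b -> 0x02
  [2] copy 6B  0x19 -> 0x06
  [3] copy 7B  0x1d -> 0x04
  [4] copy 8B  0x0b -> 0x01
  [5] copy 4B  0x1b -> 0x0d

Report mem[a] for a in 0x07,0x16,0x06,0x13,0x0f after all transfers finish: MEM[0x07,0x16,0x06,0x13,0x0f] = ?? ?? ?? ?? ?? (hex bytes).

  after D0: wrote 5B at 0x11 = f2a8b33bab
  after D1: wrote 2B at 0x02 = 95b6
  after D2: wrote 6B at 0x06 = a8b33babc65d
  after D3: wrote 7B at 0x04 = c65d08ad51c715
  after D4: wrote 8B at 0x01 = 5db6f78dd197f2a8
  after D5: wrote 4B at 0x0d = 3babc65d
query mem[0x07]=0xf2, mem[0x16]=0x97, mem[0x06]=0x97, mem[0x13]=0xb3, mem[0x0f]=0xc6

MEM[0x07,0x16,0x06,0x13,0x0f] = f2 97 97 b3 c6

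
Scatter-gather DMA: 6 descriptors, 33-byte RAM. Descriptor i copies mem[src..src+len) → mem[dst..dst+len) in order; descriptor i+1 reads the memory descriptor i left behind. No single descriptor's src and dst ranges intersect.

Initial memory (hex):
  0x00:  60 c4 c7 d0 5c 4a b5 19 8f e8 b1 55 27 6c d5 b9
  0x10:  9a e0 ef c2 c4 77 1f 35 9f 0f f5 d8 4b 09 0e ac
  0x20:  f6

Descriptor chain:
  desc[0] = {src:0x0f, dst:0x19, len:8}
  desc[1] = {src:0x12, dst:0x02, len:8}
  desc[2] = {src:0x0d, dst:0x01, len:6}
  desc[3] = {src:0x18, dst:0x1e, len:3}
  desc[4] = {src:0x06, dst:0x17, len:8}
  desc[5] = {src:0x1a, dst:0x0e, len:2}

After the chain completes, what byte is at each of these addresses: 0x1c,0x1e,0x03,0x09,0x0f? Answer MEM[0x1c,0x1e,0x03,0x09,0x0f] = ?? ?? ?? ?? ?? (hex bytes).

D0: mem[0x19..0x20] <- [b9 9a e0 ef c2 c4 77 1f]
D1: mem[0x02..0x09] <- [ef c2 c4 77 1f 35 9f b9]
D2: mem[0x01..0x06] <- [6c d5 b9 9a e0 ef]
D3: mem[0x1e..0x20] <- [9f b9 9a]
D4: mem[0x17..0x1e] <- [ef 35 9f b9 b1 55 27 6c]
D5: mem[0x0e..0x0f] <- [b9 b1]
query mem[0x1c]=0x55, mem[0x1e]=0x6c, mem[0x03]=0xb9, mem[0x09]=0xb9, mem[0x0f]=0xb1

MEM[0x1c,0x1e,0x03,0x09,0x0f] = 55 6c b9 b9 b1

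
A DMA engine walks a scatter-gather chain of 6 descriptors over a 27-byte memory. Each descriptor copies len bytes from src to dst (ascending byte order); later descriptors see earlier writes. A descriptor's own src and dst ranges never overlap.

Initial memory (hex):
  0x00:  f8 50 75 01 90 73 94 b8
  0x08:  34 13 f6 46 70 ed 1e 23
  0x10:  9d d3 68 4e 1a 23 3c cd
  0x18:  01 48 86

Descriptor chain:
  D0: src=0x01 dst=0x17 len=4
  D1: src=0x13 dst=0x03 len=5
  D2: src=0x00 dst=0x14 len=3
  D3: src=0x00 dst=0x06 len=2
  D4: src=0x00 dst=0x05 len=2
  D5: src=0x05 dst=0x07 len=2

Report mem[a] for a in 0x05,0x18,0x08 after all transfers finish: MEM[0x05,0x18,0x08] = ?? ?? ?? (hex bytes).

MEM[0x05,0x18,0x08] = f8 75 50

  after D0: wrote 4B at 0x17 = 50750190
  after D1: wrote 5B at 0x03 = 4e1a233c50
  after D2: wrote 3B at 0x14 = f85075
  after D3: wrote 2B at 0x06 = f850
  after D4: wrote 2B at 0x05 = f850
  after D5: wrote 2B at 0x07 = f850
query mem[0x05]=0xf8, mem[0x18]=0x75, mem[0x08]=0x50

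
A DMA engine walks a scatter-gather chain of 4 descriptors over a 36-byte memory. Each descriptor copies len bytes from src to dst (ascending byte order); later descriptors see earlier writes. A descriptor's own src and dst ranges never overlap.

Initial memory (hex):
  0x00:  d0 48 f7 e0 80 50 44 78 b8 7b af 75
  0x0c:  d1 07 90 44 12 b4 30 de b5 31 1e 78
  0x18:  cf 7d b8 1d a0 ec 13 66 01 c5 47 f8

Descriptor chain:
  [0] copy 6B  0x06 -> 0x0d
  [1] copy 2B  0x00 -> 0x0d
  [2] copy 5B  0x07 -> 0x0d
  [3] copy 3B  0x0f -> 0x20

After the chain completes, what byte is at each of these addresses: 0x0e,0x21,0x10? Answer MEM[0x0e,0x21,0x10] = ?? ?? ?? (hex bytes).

[0] 0x06->0x0d len=6 : 44 78 b8 7b af 75
[1] 0x00->0x0d len=2 : d0 48
[2] 0x07->0x0d len=5 : 78 b8 7b af 75
[3] 0x0f->0x20 len=3 : 7b af 75
query mem[0x0e]=0xb8, mem[0x21]=0xaf, mem[0x10]=0xaf

MEM[0x0e,0x21,0x10] = b8 af af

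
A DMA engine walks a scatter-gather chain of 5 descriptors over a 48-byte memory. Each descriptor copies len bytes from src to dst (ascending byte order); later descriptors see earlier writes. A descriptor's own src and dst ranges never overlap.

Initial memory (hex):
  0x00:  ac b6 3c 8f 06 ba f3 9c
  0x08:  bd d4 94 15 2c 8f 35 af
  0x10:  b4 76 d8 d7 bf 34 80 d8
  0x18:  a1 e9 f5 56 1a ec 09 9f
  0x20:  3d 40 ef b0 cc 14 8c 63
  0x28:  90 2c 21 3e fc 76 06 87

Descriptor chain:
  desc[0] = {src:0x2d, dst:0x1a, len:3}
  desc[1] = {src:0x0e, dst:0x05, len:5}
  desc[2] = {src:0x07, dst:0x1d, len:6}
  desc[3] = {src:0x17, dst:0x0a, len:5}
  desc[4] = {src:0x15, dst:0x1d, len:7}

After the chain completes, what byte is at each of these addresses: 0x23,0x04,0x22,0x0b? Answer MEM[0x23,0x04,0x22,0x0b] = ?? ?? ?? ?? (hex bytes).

MEM[0x23,0x04,0x22,0x0b] = 06 06 76 a1

  after D0: wrote 3B at 0x1a = 760687
  after D1: wrote 5B at 0x05 = 35afb476d8
  after D2: wrote 6B at 0x1d = b476d894152c
  after D3: wrote 5B at 0x0a = d8a1e97606
  after D4: wrote 7B at 0x1d = 3480d8a1e97606
query mem[0x23]=0x06, mem[0x04]=0x06, mem[0x22]=0x76, mem[0x0b]=0xa1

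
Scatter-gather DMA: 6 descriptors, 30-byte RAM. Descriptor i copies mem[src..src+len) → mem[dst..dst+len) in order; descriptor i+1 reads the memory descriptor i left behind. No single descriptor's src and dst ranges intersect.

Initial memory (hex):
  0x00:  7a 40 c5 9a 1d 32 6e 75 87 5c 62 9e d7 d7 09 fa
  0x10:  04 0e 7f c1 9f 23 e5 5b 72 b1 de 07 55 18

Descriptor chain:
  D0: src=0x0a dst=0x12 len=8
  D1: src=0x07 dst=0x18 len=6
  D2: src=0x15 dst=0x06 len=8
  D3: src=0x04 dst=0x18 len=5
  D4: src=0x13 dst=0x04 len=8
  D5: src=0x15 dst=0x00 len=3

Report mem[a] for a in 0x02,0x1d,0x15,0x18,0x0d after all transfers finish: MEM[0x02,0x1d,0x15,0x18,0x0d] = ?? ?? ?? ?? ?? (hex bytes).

MEM[0x02,0x1d,0x15,0x18,0x0d] = fa d7 d7 1d 9e

#0 dst[0x12+8] := {0x62,0x9e,0xd7,0xd7,0x09,0xfa,0x04,0x0e}
#1 dst[0x18+6] := {0x75,0x87,0x5c,0x62,0x9e,0xd7}
#2 dst[0x06+8] := {0xd7,0x09,0xfa,0x75,0x87,0x5c,0x62,0x9e}
#3 dst[0x18+5] := {0x1d,0x32,0xd7,0x09,0xfa}
#4 dst[0x04+8] := {0x9e,0xd7,0xd7,0x09,0xfa,0x1d,0x32,0xd7}
#5 dst[0x00+3] := {0xd7,0x09,0xfa}
query mem[0x02]=0xfa, mem[0x1d]=0xd7, mem[0x15]=0xd7, mem[0x18]=0x1d, mem[0x0d]=0x9e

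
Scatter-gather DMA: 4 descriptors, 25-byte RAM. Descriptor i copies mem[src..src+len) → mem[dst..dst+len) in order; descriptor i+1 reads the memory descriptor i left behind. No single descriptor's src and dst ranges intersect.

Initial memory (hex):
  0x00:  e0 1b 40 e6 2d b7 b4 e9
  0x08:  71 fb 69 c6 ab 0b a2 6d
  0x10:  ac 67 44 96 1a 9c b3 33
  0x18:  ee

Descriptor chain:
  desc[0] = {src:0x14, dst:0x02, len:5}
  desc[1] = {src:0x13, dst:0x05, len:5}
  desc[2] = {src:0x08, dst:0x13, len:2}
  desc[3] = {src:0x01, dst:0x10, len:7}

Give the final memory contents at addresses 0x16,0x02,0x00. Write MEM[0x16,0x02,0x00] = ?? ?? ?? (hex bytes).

  after D0: wrote 5B at 0x02 = 1a9cb333ee
  after D1: wrote 5B at 0x05 = 961a9cb333
  after D2: wrote 2B at 0x13 = b333
  after D3: wrote 7B at 0x10 = 1b1a9cb3961a9c
query mem[0x16]=0x9c, mem[0x02]=0x1a, mem[0x00]=0xe0

MEM[0x16,0x02,0x00] = 9c 1a e0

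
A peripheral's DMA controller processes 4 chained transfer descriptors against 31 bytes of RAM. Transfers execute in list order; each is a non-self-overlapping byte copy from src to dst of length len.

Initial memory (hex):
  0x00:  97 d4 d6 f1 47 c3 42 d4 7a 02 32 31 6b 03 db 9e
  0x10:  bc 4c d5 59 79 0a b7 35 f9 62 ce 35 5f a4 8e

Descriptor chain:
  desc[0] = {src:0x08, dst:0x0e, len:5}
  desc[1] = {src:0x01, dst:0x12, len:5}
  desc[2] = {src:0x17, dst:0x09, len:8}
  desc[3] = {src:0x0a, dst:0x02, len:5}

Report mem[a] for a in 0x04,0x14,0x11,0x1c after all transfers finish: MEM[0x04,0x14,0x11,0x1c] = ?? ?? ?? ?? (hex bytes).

MEM[0x04,0x14,0x11,0x1c] = ce f1 31 5f

D0: mem[0x0e..0x12] <- [7a 02 32 31 6b]
D1: mem[0x12..0x16] <- [d4 d6 f1 47 c3]
D2: mem[0x09..0x10] <- [35 f9 62 ce 35 5f a4 8e]
D3: mem[0x02..0x06] <- [f9 62 ce 35 5f]
query mem[0x04]=0xce, mem[0x14]=0xf1, mem[0x11]=0x31, mem[0x1c]=0x5f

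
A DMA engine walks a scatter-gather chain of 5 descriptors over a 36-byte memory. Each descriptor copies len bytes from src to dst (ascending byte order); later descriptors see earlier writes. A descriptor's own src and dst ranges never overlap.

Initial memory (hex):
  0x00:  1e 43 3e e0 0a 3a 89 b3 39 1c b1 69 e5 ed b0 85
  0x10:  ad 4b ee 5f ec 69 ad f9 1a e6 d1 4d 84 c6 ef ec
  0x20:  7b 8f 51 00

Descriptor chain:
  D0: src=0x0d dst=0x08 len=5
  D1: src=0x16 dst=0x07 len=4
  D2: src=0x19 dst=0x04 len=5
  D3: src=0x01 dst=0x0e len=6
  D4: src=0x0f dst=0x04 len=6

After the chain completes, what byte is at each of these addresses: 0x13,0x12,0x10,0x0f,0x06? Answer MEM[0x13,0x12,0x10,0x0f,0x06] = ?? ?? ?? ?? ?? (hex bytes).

MEM[0x13,0x12,0x10,0x0f,0x06] = 4d d1 e0 3e e6

#0 dst[0x08+5] := {0xed,0xb0,0x85,0xad,0x4b}
#1 dst[0x07+4] := {0xad,0xf9,0x1a,0xe6}
#2 dst[0x04+5] := {0xe6,0xd1,0x4d,0x84,0xc6}
#3 dst[0x0e+6] := {0x43,0x3e,0xe0,0xe6,0xd1,0x4d}
#4 dst[0x04+6] := {0x3e,0xe0,0xe6,0xd1,0x4d,0xec}
query mem[0x13]=0x4d, mem[0x12]=0xd1, mem[0x10]=0xe0, mem[0x0f]=0x3e, mem[0x06]=0xe6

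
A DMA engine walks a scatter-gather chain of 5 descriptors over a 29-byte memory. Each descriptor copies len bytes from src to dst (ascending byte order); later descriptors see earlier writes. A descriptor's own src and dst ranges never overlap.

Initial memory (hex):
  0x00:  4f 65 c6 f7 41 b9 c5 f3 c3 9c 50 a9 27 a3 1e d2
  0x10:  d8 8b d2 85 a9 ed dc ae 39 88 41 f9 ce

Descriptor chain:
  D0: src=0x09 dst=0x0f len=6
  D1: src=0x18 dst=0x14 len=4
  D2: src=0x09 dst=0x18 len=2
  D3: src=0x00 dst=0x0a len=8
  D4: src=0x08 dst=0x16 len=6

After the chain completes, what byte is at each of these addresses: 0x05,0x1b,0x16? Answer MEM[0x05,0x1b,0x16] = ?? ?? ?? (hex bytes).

[0] 0x09->0x0f len=6 : 9c 50 a9 27 a3 1e
[1] 0x18->0x14 len=4 : 39 88 41 f9
[2] 0x09->0x18 len=2 : 9c 50
[3] 0x00->0x0a len=8 : 4f 65 c6 f7 41 b9 c5 f3
[4] 0x08->0x16 len=6 : c3 9c 4f 65 c6 f7
query mem[0x05]=0xb9, mem[0x1b]=0xf7, mem[0x16]=0xc3

MEM[0x05,0x1b,0x16] = b9 f7 c3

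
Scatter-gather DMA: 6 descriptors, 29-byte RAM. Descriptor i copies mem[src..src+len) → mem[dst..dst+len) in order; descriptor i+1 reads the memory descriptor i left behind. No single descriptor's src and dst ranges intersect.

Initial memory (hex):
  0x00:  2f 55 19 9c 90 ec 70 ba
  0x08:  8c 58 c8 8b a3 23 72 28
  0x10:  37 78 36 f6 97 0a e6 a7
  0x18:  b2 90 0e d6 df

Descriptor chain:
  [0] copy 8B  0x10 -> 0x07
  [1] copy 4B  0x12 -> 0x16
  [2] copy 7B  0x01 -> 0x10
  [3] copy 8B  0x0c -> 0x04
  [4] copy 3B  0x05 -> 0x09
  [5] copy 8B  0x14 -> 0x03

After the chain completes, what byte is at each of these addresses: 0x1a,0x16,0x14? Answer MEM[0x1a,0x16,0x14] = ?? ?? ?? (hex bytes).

MEM[0x1a,0x16,0x14] = 0e 37 ec

  after D0: wrote 8B at 0x07 = 377836f6970ae6a7
  after D1: wrote 4B at 0x16 = 36f6970a
  after D2: wrote 7B at 0x10 = 55199c90ec7037
  after D3: wrote 8B at 0x04 = 0ae6a72855199c90
  after D4: wrote 3B at 0x09 = e6a728
  after D5: wrote 8B at 0x03 = ec7037f6970a0ed6
query mem[0x1a]=0x0e, mem[0x16]=0x37, mem[0x14]=0xec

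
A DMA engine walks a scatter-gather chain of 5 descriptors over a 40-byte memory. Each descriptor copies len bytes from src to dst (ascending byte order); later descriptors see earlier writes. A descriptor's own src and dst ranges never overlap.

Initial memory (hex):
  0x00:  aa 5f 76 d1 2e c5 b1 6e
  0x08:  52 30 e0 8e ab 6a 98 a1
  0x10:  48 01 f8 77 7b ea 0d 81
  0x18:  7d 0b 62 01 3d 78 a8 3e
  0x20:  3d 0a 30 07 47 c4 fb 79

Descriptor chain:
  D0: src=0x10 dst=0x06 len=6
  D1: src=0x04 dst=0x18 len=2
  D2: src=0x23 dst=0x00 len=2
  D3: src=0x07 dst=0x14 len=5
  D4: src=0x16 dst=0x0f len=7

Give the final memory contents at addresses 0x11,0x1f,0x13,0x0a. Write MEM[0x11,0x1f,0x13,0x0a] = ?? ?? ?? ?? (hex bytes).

MEM[0x11,0x1f,0x13,0x0a] = ea 3e 62 7b

[0] 0x10->0x06 len=6 : 48 01 f8 77 7b ea
[1] 0x04->0x18 len=2 : 2e c5
[2] 0x23->0x00 len=2 : 07 47
[3] 0x07->0x14 len=5 : 01 f8 77 7b ea
[4] 0x16->0x0f len=7 : 77 7b ea c5 62 01 3d
query mem[0x11]=0xea, mem[0x1f]=0x3e, mem[0x13]=0x62, mem[0x0a]=0x7b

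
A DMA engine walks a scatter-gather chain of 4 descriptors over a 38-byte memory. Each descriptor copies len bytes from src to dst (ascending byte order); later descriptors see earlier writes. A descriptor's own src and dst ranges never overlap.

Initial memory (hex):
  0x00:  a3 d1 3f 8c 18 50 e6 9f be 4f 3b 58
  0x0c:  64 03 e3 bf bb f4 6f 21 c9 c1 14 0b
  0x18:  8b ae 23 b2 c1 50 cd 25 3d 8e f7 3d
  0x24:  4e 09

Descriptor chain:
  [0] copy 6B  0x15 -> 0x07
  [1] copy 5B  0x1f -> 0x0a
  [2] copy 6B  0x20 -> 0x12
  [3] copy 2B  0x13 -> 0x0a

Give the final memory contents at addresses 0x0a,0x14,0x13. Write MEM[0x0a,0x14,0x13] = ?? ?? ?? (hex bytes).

  after D0: wrote 6B at 0x07 = c1140b8bae23
  after D1: wrote 5B at 0x0a = 253d8ef73d
  after D2: wrote 6B at 0x12 = 3d8ef73d4e09
  after D3: wrote 2B at 0x0a = 8ef7
query mem[0x0a]=0x8e, mem[0x14]=0xf7, mem[0x13]=0x8e

MEM[0x0a,0x14,0x13] = 8e f7 8e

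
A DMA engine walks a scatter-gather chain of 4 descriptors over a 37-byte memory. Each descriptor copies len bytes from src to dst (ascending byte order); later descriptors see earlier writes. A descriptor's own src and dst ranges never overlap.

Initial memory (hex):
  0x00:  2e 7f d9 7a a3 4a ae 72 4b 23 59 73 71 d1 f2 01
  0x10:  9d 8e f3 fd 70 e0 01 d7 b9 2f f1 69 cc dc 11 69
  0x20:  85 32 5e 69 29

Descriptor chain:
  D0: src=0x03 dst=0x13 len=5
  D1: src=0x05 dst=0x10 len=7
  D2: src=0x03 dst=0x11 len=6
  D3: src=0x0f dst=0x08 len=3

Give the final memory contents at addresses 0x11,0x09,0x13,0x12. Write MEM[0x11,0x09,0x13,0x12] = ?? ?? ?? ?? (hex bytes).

MEM[0x11,0x09,0x13,0x12] = 7a 4a 4a a3

[0] 0x03->0x13 len=5 : 7a a3 4a ae 72
[1] 0x05->0x10 len=7 : 4a ae 72 4b 23 59 73
[2] 0x03->0x11 len=6 : 7a a3 4a ae 72 4b
[3] 0x0f->0x08 len=3 : 01 4a 7a
query mem[0x11]=0x7a, mem[0x09]=0x4a, mem[0x13]=0x4a, mem[0x12]=0xa3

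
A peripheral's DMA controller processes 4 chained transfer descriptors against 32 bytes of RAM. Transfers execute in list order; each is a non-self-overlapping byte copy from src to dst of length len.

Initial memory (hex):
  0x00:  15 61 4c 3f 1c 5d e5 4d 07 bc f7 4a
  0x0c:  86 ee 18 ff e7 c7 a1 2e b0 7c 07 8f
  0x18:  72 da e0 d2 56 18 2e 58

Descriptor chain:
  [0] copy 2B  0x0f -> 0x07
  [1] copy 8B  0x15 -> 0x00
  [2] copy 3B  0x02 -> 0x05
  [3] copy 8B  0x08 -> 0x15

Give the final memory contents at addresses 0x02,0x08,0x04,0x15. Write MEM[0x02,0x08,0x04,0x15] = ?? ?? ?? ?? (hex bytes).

[0] 0x0f->0x07 len=2 : ff e7
[1] 0x15->0x00 len=8 : 7c 07 8f 72 da e0 d2 56
[2] 0x02->0x05 len=3 : 8f 72 da
[3] 0x08->0x15 len=8 : e7 bc f7 4a 86 ee 18 ff
query mem[0x02]=0x8f, mem[0x08]=0xe7, mem[0x04]=0xda, mem[0x15]=0xe7

MEM[0x02,0x08,0x04,0x15] = 8f e7 da e7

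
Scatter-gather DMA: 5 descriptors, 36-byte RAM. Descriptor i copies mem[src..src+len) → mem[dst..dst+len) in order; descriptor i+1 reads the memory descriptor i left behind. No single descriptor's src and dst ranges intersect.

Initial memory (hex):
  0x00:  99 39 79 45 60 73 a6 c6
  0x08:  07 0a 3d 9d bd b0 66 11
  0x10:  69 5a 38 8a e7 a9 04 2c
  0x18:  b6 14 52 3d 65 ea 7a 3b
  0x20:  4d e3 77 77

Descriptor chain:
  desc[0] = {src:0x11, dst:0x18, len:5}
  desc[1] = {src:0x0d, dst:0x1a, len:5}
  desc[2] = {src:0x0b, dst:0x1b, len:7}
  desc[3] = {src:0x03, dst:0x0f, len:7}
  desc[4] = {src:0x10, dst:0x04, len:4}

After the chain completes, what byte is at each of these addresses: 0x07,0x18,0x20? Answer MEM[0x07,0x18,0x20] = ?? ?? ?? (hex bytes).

MEM[0x07,0x18,0x20] = c6 5a 69

  after D0: wrote 5B at 0x18 = 5a388ae7a9
  after D1: wrote 5B at 0x1a = b06611695a
  after D2: wrote 7B at 0x1b = 9dbdb06611695a
  after D3: wrote 7B at 0x0f = 456073a6c6070a
  after D4: wrote 4B at 0x04 = 6073a6c6
query mem[0x07]=0xc6, mem[0x18]=0x5a, mem[0x20]=0x69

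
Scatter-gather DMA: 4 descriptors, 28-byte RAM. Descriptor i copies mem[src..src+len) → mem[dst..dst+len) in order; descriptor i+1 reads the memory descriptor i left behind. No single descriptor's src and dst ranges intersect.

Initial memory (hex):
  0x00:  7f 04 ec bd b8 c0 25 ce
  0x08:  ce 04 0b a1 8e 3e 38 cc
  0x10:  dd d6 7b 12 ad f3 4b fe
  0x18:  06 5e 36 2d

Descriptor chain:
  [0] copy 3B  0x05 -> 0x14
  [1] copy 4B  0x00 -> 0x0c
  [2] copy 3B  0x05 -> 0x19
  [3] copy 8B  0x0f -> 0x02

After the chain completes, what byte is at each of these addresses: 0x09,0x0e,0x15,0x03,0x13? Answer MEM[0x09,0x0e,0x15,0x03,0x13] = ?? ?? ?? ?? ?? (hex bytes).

[0] 0x05->0x14 len=3 : c0 25 ce
[1] 0x00->0x0c len=4 : 7f 04 ec bd
[2] 0x05->0x19 len=3 : c0 25 ce
[3] 0x0f->0x02 len=8 : bd dd d6 7b 12 c0 25 ce
query mem[0x09]=0xce, mem[0x0e]=0xec, mem[0x15]=0x25, mem[0x03]=0xdd, mem[0x13]=0x12

MEM[0x09,0x0e,0x15,0x03,0x13] = ce ec 25 dd 12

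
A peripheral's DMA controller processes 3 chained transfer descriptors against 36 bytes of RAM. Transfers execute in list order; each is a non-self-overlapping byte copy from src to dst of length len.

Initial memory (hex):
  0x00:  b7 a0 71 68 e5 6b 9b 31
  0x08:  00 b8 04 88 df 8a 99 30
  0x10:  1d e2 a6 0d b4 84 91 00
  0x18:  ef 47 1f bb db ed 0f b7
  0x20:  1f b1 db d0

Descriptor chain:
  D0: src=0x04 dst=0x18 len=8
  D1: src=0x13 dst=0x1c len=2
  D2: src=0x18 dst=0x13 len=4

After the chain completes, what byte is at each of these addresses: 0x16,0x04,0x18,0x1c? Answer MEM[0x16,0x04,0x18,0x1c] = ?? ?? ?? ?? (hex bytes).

MEM[0x16,0x04,0x18,0x1c] = 31 e5 e5 0d

[0] 0x04->0x18 len=8 : e5 6b 9b 31 00 b8 04 88
[1] 0x13->0x1c len=2 : 0d b4
[2] 0x18->0x13 len=4 : e5 6b 9b 31
query mem[0x16]=0x31, mem[0x04]=0xe5, mem[0x18]=0xe5, mem[0x1c]=0x0d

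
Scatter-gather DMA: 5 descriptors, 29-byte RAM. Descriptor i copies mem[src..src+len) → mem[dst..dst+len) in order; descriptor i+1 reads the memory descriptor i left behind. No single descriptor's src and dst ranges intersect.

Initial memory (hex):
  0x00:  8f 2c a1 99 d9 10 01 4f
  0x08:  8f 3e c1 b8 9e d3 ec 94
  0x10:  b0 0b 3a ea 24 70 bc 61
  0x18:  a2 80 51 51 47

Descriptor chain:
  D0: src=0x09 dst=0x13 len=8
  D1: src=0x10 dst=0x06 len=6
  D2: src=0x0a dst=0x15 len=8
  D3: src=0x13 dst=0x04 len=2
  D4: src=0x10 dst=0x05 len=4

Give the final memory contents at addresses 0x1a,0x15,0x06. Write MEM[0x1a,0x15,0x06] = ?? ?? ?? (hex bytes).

MEM[0x1a,0x15,0x06] = 94 c1 0b

#0 dst[0x13+8] := {0x3e,0xc1,0xb8,0x9e,0xd3,0xec,0x94,0xb0}
#1 dst[0x06+6] := {0xb0,0x0b,0x3a,0x3e,0xc1,0xb8}
#2 dst[0x15+8] := {0xc1,0xb8,0x9e,0xd3,0xec,0x94,0xb0,0x0b}
#3 dst[0x04+2] := {0x3e,0xc1}
#4 dst[0x05+4] := {0xb0,0x0b,0x3a,0x3e}
query mem[0x1a]=0x94, mem[0x15]=0xc1, mem[0x06]=0x0b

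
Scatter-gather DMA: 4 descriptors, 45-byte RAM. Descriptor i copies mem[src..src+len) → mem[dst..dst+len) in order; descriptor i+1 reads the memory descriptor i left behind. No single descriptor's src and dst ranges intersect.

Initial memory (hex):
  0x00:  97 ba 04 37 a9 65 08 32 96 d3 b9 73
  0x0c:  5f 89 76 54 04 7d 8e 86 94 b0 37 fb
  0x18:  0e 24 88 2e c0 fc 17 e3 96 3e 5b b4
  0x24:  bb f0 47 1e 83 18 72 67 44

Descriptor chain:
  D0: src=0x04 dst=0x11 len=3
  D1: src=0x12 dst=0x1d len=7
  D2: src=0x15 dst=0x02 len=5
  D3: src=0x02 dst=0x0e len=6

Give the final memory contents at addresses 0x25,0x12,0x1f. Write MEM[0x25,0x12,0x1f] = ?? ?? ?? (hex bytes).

MEM[0x25,0x12,0x1f] = f0 24 94

[0] 0x04->0x11 len=3 : a9 65 08
[1] 0x12->0x1d len=7 : 65 08 94 b0 37 fb 0e
[2] 0x15->0x02 len=5 : b0 37 fb 0e 24
[3] 0x02->0x0e len=6 : b0 37 fb 0e 24 32
query mem[0x25]=0xf0, mem[0x12]=0x24, mem[0x1f]=0x94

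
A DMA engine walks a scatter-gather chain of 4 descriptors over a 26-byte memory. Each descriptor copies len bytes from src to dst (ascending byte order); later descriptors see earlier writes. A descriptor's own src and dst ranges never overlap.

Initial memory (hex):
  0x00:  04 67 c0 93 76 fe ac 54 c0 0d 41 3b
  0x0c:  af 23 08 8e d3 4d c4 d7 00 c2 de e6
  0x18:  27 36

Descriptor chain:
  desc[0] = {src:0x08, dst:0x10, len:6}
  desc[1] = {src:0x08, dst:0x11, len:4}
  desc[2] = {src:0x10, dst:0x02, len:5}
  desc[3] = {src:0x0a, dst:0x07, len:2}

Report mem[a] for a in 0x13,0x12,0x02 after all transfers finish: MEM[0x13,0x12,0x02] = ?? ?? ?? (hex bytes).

[0] 0x08->0x10 len=6 : c0 0d 41 3b af 23
[1] 0x08->0x11 len=4 : c0 0d 41 3b
[2] 0x10->0x02 len=5 : c0 c0 0d 41 3b
[3] 0x0a->0x07 len=2 : 41 3b
query mem[0x13]=0x41, mem[0x12]=0x0d, mem[0x02]=0xc0

MEM[0x13,0x12,0x02] = 41 0d c0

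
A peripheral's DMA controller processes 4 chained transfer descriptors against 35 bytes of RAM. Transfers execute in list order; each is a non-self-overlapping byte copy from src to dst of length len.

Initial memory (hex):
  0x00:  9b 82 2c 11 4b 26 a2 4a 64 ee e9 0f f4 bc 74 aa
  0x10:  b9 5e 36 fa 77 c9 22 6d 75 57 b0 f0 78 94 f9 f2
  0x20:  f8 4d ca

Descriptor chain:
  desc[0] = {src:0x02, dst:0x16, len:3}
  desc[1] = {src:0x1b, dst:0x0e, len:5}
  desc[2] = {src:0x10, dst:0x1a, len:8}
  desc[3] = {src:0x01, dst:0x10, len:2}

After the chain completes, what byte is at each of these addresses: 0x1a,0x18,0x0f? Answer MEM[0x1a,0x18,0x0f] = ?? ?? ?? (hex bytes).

D0: mem[0x16..0x18] <- [2c 11 4b]
D1: mem[0x0e..0x12] <- [f0 78 94 f9 f2]
D2: mem[0x1a..0x21] <- [94 f9 f2 fa 77 c9 2c 11]
D3: mem[0x10..0x11] <- [82 2c]
query mem[0x1a]=0x94, mem[0x18]=0x4b, mem[0x0f]=0x78

MEM[0x1a,0x18,0x0f] = 94 4b 78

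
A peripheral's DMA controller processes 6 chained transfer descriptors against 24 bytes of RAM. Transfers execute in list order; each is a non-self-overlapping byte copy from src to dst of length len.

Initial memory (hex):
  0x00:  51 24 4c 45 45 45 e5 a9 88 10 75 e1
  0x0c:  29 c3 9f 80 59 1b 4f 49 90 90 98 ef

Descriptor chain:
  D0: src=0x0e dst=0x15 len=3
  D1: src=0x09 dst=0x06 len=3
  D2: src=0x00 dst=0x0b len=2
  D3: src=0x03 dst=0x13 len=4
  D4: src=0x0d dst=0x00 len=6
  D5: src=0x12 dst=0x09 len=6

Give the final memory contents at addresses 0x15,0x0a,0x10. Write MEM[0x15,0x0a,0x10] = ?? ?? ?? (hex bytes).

MEM[0x15,0x0a,0x10] = 45 45 59

  after D0: wrote 3B at 0x15 = 9f8059
  after D1: wrote 3B at 0x06 = 1075e1
  after D2: wrote 2B at 0x0b = 5124
  after D3: wrote 4B at 0x13 = 45454510
  after D4: wrote 6B at 0x00 = c39f80591b4f
  after D5: wrote 6B at 0x09 = 4f4545451059
query mem[0x15]=0x45, mem[0x0a]=0x45, mem[0x10]=0x59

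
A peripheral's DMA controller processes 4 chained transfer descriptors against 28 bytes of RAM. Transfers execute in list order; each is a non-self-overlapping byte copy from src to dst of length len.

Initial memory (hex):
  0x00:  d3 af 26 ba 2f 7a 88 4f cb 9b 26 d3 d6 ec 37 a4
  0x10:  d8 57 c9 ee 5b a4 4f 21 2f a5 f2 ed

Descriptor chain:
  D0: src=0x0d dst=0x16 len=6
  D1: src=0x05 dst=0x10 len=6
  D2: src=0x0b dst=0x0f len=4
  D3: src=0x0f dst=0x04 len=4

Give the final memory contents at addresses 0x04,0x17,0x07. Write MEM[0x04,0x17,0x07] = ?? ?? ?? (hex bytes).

  after D0: wrote 6B at 0x16 = ec37a4d857c9
  after D1: wrote 6B at 0x10 = 7a884fcb9b26
  after D2: wrote 4B at 0x0f = d3d6ec37
  after D3: wrote 4B at 0x04 = d3d6ec37
query mem[0x04]=0xd3, mem[0x17]=0x37, mem[0x07]=0x37

MEM[0x04,0x17,0x07] = d3 37 37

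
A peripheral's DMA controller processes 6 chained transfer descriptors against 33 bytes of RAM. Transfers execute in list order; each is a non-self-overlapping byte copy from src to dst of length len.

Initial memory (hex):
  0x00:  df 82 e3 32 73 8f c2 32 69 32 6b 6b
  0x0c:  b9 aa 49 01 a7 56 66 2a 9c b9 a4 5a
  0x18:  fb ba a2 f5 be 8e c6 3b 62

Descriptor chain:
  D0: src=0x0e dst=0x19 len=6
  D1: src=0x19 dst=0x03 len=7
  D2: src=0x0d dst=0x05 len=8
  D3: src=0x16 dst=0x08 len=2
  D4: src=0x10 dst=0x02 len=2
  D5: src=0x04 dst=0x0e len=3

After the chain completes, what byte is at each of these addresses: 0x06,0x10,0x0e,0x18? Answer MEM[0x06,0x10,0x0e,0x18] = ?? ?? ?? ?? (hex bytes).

[0] 0x0e->0x19 len=6 : 49 01 a7 56 66 2a
[1] 0x19->0x03 len=7 : 49 01 a7 56 66 2a 3b
[2] 0x0d->0x05 len=8 : aa 49 01 a7 56 66 2a 9c
[3] 0x16->0x08 len=2 : a4 5a
[4] 0x10->0x02 len=2 : a7 56
[5] 0x04->0x0e len=3 : 01 aa 49
query mem[0x06]=0x49, mem[0x10]=0x49, mem[0x0e]=0x01, mem[0x18]=0xfb

MEM[0x06,0x10,0x0e,0x18] = 49 49 01 fb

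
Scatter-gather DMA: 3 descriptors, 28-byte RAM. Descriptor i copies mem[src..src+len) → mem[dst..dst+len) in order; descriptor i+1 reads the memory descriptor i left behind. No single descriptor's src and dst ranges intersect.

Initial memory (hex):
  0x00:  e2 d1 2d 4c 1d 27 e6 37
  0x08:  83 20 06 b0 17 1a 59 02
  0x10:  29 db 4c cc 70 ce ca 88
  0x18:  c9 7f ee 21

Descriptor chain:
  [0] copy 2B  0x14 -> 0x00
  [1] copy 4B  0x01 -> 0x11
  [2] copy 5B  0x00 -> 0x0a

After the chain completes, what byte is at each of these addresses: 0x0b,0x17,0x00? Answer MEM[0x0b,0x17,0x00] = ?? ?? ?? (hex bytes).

MEM[0x0b,0x17,0x00] = ce 88 70

[0] 0x14->0x00 len=2 : 70 ce
[1] 0x01->0x11 len=4 : ce 2d 4c 1d
[2] 0x00->0x0a len=5 : 70 ce 2d 4c 1d
query mem[0x0b]=0xce, mem[0x17]=0x88, mem[0x00]=0x70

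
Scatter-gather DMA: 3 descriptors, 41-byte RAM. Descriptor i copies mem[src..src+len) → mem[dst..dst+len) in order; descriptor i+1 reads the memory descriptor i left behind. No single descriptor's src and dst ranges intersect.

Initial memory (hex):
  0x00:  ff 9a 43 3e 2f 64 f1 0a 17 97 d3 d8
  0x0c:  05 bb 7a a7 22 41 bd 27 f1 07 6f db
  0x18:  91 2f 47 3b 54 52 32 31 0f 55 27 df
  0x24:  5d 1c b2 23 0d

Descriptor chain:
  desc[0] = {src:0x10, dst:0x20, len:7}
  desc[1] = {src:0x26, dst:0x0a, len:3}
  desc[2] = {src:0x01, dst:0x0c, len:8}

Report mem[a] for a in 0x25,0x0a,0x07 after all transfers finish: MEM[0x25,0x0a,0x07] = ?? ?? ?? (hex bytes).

MEM[0x25,0x0a,0x07] = 07 6f 0a

  after D0: wrote 7B at 0x20 = 2241bd27f1076f
  after D1: wrote 3B at 0x0a = 6f230d
  after D2: wrote 8B at 0x0c = 9a433e2f64f10a17
query mem[0x25]=0x07, mem[0x0a]=0x6f, mem[0x07]=0x0a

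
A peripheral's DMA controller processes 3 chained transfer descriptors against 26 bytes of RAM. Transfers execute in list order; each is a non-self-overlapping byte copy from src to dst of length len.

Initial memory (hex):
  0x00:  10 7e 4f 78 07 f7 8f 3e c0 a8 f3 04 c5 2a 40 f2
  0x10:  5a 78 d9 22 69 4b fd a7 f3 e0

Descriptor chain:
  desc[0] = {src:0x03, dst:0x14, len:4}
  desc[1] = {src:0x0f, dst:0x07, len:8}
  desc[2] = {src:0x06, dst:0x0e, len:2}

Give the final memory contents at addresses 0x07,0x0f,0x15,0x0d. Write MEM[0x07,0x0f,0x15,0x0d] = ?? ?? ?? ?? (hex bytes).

MEM[0x07,0x0f,0x15,0x0d] = f2 f2 07 07

[0] 0x03->0x14 len=4 : 78 07 f7 8f
[1] 0x0f->0x07 len=8 : f2 5a 78 d9 22 78 07 f7
[2] 0x06->0x0e len=2 : 8f f2
query mem[0x07]=0xf2, mem[0x0f]=0xf2, mem[0x15]=0x07, mem[0x0d]=0x07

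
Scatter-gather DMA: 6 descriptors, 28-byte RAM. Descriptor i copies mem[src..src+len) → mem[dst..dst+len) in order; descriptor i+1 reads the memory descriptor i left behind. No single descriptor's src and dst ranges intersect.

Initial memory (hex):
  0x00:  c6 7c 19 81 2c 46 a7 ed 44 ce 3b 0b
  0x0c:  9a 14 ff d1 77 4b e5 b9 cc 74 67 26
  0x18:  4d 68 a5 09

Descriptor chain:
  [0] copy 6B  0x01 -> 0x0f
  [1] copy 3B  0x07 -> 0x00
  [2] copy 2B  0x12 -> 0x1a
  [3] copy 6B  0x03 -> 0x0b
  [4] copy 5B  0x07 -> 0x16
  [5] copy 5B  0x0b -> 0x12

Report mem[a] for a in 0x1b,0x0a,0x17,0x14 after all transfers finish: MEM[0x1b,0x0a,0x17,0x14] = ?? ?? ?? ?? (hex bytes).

#0 dst[0x0f+6] := {0x7c,0x19,0x81,0x2c,0x46,0xa7}
#1 dst[0x00+3] := {0xed,0x44,0xce}
#2 dst[0x1a+2] := {0x2c,0x46}
#3 dst[0x0b+6] := {0x81,0x2c,0x46,0xa7,0xed,0x44}
#4 dst[0x16+5] := {0xed,0x44,0xce,0x3b,0x81}
#5 dst[0x12+5] := {0x81,0x2c,0x46,0xa7,0xed}
query mem[0x1b]=0x46, mem[0x0a]=0x3b, mem[0x17]=0x44, mem[0x14]=0x46

MEM[0x1b,0x0a,0x17,0x14] = 46 3b 44 46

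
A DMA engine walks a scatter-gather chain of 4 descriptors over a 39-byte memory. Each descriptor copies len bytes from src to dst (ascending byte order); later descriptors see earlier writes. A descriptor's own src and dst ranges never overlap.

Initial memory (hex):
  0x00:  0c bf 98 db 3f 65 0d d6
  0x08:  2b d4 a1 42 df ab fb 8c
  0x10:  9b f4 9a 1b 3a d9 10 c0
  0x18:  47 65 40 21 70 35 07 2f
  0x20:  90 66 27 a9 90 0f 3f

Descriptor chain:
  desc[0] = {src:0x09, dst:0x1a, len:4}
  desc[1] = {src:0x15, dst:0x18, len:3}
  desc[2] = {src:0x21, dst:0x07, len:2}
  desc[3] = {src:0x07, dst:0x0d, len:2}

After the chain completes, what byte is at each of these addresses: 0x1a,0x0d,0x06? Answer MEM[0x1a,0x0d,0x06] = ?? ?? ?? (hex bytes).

MEM[0x1a,0x0d,0x06] = c0 66 0d

D0: mem[0x1a..0x1d] <- [d4 a1 42 df]
D1: mem[0x18..0x1a] <- [d9 10 c0]
D2: mem[0x07..0x08] <- [66 27]
D3: mem[0x0d..0x0e] <- [66 27]
query mem[0x1a]=0xc0, mem[0x0d]=0x66, mem[0x06]=0x0d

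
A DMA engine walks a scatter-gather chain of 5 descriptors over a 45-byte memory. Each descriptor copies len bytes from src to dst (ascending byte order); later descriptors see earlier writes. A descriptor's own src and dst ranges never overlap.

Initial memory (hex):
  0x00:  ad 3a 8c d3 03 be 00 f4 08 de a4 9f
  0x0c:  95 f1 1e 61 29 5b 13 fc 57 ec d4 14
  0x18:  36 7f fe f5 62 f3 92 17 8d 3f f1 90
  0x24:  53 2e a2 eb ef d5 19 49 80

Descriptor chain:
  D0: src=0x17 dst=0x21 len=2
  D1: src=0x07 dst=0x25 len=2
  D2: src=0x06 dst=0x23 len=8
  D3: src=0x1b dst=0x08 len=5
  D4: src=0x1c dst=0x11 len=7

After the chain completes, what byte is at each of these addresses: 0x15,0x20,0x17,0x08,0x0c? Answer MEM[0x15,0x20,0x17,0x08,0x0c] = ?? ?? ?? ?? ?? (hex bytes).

MEM[0x15,0x20,0x17,0x08,0x0c] = 8d 8d 36 f5 17

#0 dst[0x21+2] := {0x14,0x36}
#1 dst[0x25+2] := {0xf4,0x08}
#2 dst[0x23+8] := {0x00,0xf4,0x08,0xde,0xa4,0x9f,0x95,0xf1}
#3 dst[0x08+5] := {0xf5,0x62,0xf3,0x92,0x17}
#4 dst[0x11+7] := {0x62,0xf3,0x92,0x17,0x8d,0x14,0x36}
query mem[0x15]=0x8d, mem[0x20]=0x8d, mem[0x17]=0x36, mem[0x08]=0xf5, mem[0x0c]=0x17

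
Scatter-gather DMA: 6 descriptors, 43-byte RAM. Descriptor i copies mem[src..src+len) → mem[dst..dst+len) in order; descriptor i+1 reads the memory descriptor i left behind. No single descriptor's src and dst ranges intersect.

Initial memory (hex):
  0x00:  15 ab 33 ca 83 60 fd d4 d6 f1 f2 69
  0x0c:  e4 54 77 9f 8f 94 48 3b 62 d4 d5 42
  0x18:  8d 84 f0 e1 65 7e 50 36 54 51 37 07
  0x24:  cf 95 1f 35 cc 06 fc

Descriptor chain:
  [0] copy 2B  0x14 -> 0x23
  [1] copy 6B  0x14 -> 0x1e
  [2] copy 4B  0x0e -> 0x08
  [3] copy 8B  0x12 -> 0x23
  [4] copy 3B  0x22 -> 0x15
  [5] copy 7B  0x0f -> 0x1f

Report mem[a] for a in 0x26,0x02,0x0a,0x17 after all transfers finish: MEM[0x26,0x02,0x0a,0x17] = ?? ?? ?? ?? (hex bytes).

MEM[0x26,0x02,0x0a,0x17] = d4 33 8f 3b

#0 dst[0x23+2] := {0x62,0xd4}
#1 dst[0x1e+6] := {0x62,0xd4,0xd5,0x42,0x8d,0x84}
#2 dst[0x08+4] := {0x77,0x9f,0x8f,0x94}
#3 dst[0x23+8] := {0x48,0x3b,0x62,0xd4,0xd5,0x42,0x8d,0x84}
#4 dst[0x15+3] := {0x8d,0x48,0x3b}
#5 dst[0x1f+7] := {0x9f,0x8f,0x94,0x48,0x3b,0x62,0x8d}
query mem[0x26]=0xd4, mem[0x02]=0x33, mem[0x0a]=0x8f, mem[0x17]=0x3b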